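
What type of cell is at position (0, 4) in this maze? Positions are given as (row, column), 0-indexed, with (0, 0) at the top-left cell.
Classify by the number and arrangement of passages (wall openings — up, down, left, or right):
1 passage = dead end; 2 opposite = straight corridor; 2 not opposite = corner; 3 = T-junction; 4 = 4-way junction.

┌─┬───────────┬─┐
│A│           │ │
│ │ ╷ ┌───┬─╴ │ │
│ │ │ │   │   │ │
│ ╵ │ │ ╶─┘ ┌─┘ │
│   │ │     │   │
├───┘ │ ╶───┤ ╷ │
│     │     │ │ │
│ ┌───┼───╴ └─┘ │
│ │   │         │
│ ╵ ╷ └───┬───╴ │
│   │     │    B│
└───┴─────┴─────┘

Checking cell at (0, 4):
Number of passages: 2
Cell type: straight corridor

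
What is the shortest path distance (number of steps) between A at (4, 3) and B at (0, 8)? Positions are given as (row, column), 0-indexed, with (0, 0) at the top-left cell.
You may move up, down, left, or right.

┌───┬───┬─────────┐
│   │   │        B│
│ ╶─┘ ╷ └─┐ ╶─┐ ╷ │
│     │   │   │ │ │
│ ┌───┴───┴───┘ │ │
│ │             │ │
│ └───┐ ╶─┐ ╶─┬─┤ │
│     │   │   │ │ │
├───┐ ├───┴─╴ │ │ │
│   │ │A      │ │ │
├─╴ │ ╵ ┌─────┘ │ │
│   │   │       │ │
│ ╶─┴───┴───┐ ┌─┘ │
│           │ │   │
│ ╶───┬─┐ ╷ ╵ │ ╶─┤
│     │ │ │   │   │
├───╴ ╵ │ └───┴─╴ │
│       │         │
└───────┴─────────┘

Finding path from (4, 3) to (0, 8):
Path: (4,3) → (4,4) → (4,5) → (4,6) → (3,6) → (3,5) → (2,5) → (2,6) → (2,7) → (1,7) → (0,7) → (0,8)
Distance: 11 steps

Solution:

┌───┬───┬─────────┐
│   │   │      ↱ B│
│ ╶─┘ ╷ └─┐ ╶─┐ ╷ │
│     │   │   │↑│ │
│ ┌───┴───┴───┘ │ │
│ │        ↱ → ↑│ │
│ └───┐ ╶─┐ ╶─┬─┤ │
│     │   │↑ ↰│ │ │
├───┐ ├───┴─╴ │ │ │
│   │ │A → → ↑│ │ │
├─╴ │ ╵ ┌─────┘ │ │
│   │   │       │ │
│ ╶─┴───┴───┐ ┌─┘ │
│           │ │   │
│ ╶───┬─┐ ╷ ╵ │ ╶─┤
│     │ │ │   │   │
├───╴ ╵ │ └───┴─╴ │
│       │         │
└───────┴─────────┘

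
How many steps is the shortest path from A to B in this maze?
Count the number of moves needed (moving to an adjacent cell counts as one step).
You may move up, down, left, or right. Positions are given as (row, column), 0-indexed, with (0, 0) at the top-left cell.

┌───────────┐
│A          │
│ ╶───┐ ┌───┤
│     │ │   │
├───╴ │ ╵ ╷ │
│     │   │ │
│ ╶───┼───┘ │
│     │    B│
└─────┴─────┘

Using BFS to find shortest path:
Start: (0, 0), End: (3, 5)
Path found:
(0,0) → (0,1) → (0,2) → (0,3) → (1,3) → (2,3) → (2,4) → (1,4) → (1,5) → (2,5) → (3,5)
Number of steps: 10

Solution:

┌───────────┐
│A → → ↓    │
│ ╶───┐ ┌───┤
│     │↓│↱ ↓│
├───╴ │ ╵ ╷ │
│     │↳ ↑│↓│
│ ╶───┼───┘ │
│     │    B│
└─────┴─────┘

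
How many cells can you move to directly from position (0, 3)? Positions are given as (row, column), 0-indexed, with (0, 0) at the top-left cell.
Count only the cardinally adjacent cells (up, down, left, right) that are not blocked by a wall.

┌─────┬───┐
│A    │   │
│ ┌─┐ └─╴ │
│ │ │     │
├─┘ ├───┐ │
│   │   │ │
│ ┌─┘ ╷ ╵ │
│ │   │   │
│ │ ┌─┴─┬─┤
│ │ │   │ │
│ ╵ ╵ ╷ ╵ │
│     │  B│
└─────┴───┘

Checking passable neighbors of (0, 3):
Neighbors: (0, 4)
Count: 1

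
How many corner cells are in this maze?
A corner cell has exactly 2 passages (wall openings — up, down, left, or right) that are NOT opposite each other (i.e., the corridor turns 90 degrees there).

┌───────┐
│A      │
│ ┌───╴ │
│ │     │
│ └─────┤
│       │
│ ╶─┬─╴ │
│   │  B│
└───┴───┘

Counting corner cells (2 non-opposite passages):
Total corners: 6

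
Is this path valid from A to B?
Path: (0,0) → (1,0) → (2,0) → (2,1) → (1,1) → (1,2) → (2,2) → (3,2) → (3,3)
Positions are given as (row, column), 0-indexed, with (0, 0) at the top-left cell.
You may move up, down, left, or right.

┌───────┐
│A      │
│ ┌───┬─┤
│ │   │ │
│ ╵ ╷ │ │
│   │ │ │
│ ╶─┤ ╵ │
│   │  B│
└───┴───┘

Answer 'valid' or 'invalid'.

Checking path validity:
Result: All consecutive moves are passable.

valid

Correct solution:

┌───────┐
│A      │
│ ┌───┬─┤
│↓│↱ ↓│ │
│ ╵ ╷ │ │
│↳ ↑│↓│ │
│ ╶─┤ ╵ │
│   │↳ B│
└───┴───┘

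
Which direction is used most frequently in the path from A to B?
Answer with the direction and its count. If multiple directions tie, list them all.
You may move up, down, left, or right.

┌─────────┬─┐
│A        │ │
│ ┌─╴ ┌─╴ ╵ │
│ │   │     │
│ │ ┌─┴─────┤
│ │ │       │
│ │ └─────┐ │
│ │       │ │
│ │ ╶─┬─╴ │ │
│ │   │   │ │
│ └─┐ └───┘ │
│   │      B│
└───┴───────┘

Directions: right, right, down, left, down, down, down, right, down, right, right, right
Counts: {'right': 6, 'down': 5, 'left': 1}
Most common: right (6 times)

Solution:

┌─────────┬─┐
│A → ↓    │ │
│ ┌─╴ ┌─╴ ╵ │
│ │↓ ↲│     │
│ │ ┌─┴─────┤
│ │↓│       │
│ │ └─────┐ │
│ │↓      │ │
│ │ ╶─┬─╴ │ │
│ │↳ ↓│   │ │
│ └─┐ └───┘ │
│   │↳ → → B│
└───┴───────┘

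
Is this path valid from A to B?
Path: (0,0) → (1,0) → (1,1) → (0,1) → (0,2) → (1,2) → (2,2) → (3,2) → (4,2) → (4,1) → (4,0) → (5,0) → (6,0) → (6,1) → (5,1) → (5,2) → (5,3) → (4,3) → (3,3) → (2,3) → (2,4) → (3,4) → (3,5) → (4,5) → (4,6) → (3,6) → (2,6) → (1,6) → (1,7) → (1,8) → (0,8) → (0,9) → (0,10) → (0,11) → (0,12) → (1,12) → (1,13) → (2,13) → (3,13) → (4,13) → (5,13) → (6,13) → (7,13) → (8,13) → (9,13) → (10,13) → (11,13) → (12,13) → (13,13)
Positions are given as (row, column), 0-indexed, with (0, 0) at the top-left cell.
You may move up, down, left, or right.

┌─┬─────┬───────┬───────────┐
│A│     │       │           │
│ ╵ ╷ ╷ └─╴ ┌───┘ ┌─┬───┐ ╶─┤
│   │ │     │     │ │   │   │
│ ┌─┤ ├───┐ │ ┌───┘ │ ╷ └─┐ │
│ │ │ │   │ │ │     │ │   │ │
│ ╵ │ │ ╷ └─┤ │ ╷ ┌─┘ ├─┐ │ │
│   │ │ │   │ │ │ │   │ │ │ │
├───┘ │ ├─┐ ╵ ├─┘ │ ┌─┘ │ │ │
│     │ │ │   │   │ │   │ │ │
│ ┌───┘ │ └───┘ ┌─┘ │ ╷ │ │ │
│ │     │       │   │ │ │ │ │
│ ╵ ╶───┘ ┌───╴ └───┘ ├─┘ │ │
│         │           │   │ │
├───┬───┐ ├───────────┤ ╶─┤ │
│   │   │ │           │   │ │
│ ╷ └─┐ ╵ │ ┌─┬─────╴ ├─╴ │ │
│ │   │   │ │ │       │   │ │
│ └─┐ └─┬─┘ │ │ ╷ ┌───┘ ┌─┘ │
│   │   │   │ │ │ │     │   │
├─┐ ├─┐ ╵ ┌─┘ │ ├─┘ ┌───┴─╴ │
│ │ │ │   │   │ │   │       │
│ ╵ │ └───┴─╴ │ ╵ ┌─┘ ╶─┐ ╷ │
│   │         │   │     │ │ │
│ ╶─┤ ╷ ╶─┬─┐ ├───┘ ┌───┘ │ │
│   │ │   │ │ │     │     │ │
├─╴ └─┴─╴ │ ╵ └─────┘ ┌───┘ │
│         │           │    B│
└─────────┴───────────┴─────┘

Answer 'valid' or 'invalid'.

Checking path validity:
Result: All consecutive moves are passable.

valid

Correct solution:

┌─┬─────┬───────┬───────────┐
│A│↱ ↓  │       │↱ → → → ↓  │
│ ╵ ╷ ╷ └─╴ ┌───┘ ┌─┬───┐ ╶─┤
│↳ ↑│↓│     │↱ → ↑│ │   │↳ ↓│
│ ┌─┤ ├───┐ │ ┌───┘ │ ╷ └─┐ │
│ │ │↓│↱ ↓│ │↑│     │ │   │↓│
│ ╵ │ │ ╷ └─┤ │ ╷ ┌─┘ ├─┐ │ │
│   │↓│↑│↳ ↓│↑│ │ │   │ │ │↓│
├───┘ │ ├─┐ ╵ ├─┘ │ ┌─┘ │ │ │
│↓ ← ↲│↑│ │↳ ↑│   │ │   │ │↓│
│ ┌───┘ │ └───┘ ┌─┘ │ ╷ │ │ │
│↓│↱ → ↑│       │   │ │ │ │↓│
│ ╵ ╶───┘ ┌───╴ └───┘ ├─┘ │ │
│↳ ↑      │           │   │↓│
├───┬───┐ ├───────────┤ ╶─┤ │
│   │   │ │           │   │↓│
│ ╷ └─┐ ╵ │ ┌─┬─────╴ ├─╴ │ │
│ │   │   │ │ │       │   │↓│
│ └─┐ └─┬─┘ │ │ ╷ ┌───┘ ┌─┘ │
│   │   │   │ │ │ │     │  ↓│
├─┐ ├─┐ ╵ ┌─┘ │ ├─┘ ┌───┴─╴ │
│ │ │ │   │   │ │   │      ↓│
│ ╵ │ └───┴─╴ │ ╵ ┌─┘ ╶─┐ ╷ │
│   │         │   │     │ │↓│
│ ╶─┤ ╷ ╶─┬─┐ ├───┘ ┌───┘ │ │
│   │ │   │ │ │     │     │↓│
├─╴ └─┴─╴ │ ╵ └─────┘ ┌───┘ │
│         │           │    B│
└─────────┴───────────┴─────┘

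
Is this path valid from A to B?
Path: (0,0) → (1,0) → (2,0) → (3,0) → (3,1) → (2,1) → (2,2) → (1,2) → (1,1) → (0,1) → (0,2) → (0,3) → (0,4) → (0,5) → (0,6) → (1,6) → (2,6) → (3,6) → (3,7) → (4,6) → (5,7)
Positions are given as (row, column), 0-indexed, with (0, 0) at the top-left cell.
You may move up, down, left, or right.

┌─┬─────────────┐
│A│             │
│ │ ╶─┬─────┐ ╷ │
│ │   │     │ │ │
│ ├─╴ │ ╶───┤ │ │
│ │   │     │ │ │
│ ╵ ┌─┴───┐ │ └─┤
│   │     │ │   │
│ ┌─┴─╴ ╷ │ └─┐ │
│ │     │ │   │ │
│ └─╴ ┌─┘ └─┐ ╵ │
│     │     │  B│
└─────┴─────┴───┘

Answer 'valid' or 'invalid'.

Checking path validity:
Result: Invalid move at step 19: cannot move from (3, 7) to (4, 6).

invalid

Correct solution:

┌─┬─────────────┐
│A│↱ → → → → ↓  │
│ │ ╶─┬─────┐ ╷ │
│↓│↑ ↰│     │↓│ │
│ ├─╴ │ ╶───┤ │ │
│↓│↱ ↑│     │↓│ │
│ ╵ ┌─┴───┐ │ └─┤
│↳ ↑│     │ │↳ ↓│
│ ┌─┴─╴ ╷ │ └─┐ │
│ │     │ │   │↓│
│ └─╴ ┌─┘ └─┐ ╵ │
│     │     │  B│
└─────┴─────┴───┘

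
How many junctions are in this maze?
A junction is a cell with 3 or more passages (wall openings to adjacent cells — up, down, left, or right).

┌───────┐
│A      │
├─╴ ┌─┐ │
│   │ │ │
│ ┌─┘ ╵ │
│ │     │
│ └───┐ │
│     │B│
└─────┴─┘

Checking each cell for number of passages:

Junctions found (3+ passages):
  (0, 1): 3 passages
  (2, 2): 3 passages
  (2, 3): 3 passages
Total junctions: 3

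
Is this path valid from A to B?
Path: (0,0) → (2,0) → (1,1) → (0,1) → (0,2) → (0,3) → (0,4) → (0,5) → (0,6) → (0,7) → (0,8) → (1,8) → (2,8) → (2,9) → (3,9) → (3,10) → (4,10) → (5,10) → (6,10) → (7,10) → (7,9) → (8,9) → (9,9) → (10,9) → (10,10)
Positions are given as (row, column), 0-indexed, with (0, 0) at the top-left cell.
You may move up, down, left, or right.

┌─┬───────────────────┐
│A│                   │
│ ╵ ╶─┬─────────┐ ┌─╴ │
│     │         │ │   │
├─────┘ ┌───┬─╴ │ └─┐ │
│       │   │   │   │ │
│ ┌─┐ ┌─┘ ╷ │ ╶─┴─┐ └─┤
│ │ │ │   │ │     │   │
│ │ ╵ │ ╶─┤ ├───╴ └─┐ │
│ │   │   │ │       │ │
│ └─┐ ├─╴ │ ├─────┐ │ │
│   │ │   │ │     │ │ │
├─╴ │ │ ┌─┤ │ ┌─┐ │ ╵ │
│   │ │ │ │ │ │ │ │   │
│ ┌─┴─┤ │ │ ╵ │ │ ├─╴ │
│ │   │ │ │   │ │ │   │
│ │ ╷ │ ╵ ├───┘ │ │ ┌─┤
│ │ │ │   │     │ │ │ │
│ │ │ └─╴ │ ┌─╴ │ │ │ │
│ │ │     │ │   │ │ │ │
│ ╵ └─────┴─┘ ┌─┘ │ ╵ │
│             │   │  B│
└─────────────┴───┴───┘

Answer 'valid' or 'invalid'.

Checking path validity:
Result: Invalid move at step 1: cannot move from (0, 0) to (2, 0).

invalid

Correct solution:

┌─┬───────────────────┐
│A│↱ → → → → → → ↓    │
│ ╵ ╶─┬─────────┐ ┌─╴ │
│↳ ↑  │         │↓│   │
├─────┘ ┌───┬─╴ │ └─┐ │
│       │   │   │↳ ↓│ │
│ ┌─┐ ┌─┘ ╷ │ ╶─┴─┐ └─┤
│ │ │ │   │ │     │↳ ↓│
│ │ ╵ │ ╶─┤ ├───╴ └─┐ │
│ │   │   │ │       │↓│
│ └─┐ ├─╴ │ ├─────┐ │ │
│   │ │   │ │     │ │↓│
├─╴ │ │ ┌─┤ │ ┌─┐ │ ╵ │
│   │ │ │ │ │ │ │ │  ↓│
│ ┌─┴─┤ │ │ ╵ │ │ ├─╴ │
│ │   │ │ │   │ │ │↓ ↲│
│ │ ╷ │ ╵ ├───┘ │ │ ┌─┤
│ │ │ │   │     │ │↓│ │
│ │ │ └─╴ │ ┌─╴ │ │ │ │
│ │ │     │ │   │ │↓│ │
│ ╵ └─────┴─┘ ┌─┘ │ ╵ │
│             │   │↳ B│
└─────────────┴───┴───┘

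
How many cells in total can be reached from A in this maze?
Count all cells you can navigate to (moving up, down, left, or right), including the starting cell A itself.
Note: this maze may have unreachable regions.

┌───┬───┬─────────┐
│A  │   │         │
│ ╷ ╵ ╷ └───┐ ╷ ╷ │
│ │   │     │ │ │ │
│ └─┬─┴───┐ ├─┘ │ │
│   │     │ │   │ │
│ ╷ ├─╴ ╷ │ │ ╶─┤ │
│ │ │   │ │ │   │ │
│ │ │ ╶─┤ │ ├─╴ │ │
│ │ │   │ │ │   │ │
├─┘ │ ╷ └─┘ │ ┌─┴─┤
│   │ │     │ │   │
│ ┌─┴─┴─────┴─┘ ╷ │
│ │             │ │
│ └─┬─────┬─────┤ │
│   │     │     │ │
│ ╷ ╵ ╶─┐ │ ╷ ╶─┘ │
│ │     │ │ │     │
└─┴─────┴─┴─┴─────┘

Using BFS/flood-fill to find all reachable cells from A:
Maze size: 9 × 9 = 81 total cells
36 cell(s) are walled off and cannot be reached from A.
Reachable cells: 45

Reachable region (· marks reachable cells):

┌───┬───┬─────────┐
│A ·│· ·│         │
│ ╷ ╵ ╷ └───┐ ╷ ╷ │
│·│· ·│· · ·│ │ │ │
│ └─┬─┴───┐ ├─┘ │ │
│· ·│· · ·│·│   │ │
│ ╷ ├─╴ ╷ │ │ ╶─┤ │
│·│·│· ·│·│·│   │ │
│ │ │ ╶─┤ │ ├─╴ │ │
│·│·│· ·│·│·│   │ │
├─┘ │ ╷ └─┘ │ ┌─┴─┤
│· ·│·│· · ·│ │   │
│ ┌─┴─┴─────┴─┘ ╷ │
│·│             │ │
│ └─┬─────┬─────┤ │
│· ·│· · ·│     │ │
│ ╷ ╵ ╶─┐ │ ╷ ╶─┘ │
│·│· · ·│·│ │     │
└─┴─────┴─┴─┴─────┘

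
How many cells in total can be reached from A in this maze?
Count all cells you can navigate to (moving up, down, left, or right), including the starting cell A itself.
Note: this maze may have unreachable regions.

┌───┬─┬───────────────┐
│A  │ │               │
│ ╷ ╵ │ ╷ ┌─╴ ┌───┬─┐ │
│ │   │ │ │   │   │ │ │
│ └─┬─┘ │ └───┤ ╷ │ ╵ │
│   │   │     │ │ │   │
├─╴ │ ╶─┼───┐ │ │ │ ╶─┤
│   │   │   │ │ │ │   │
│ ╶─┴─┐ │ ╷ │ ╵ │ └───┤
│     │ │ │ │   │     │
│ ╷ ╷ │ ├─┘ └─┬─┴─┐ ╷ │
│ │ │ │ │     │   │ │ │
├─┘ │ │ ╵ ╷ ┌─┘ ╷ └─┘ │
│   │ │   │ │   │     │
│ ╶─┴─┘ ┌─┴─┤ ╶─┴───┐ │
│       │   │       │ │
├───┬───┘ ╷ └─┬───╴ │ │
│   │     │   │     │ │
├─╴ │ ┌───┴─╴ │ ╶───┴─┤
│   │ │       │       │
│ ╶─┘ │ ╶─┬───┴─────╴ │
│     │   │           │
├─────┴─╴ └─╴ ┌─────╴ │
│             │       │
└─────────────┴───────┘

Using BFS/flood-fill to find all reachable cells from A:
Maze size: 12 × 11 = 132 total cells
All cells are reachable — the maze is fully connected.
Reachable cells: 132

Reachable region (· marks reachable cells):

┌───┬─┬───────────────┐
│A ·│·│· · · · · · · ·│
│ ╷ ╵ │ ╷ ┌─╴ ┌───┬─┐ │
│·│· ·│·│·│· ·│· ·│·│·│
│ └─┬─┘ │ └───┤ ╷ │ ╵ │
│· ·│· ·│· · ·│·│·│· ·│
├─╴ │ ╶─┼───┐ │ │ │ ╶─┤
│· ·│· ·│· ·│·│·│·│· ·│
│ ╶─┴─┐ │ ╷ │ ╵ │ └───┤
│· · ·│·│·│·│· ·│· · ·│
│ ╷ ╷ │ ├─┘ └─┬─┴─┐ ╷ │
│·│·│·│·│· · ·│· ·│·│·│
├─┘ │ │ ╵ ╷ ┌─┘ ╷ └─┘ │
│· ·│·│· ·│·│· ·│· · ·│
│ ╶─┴─┘ ┌─┴─┤ ╶─┴───┐ │
│· · · ·│· ·│· · · ·│·│
├───┬───┘ ╷ └─┬───╴ │ │
│· ·│· · ·│· ·│· · ·│·│
├─╴ │ ┌───┴─╴ │ ╶───┴─┤
│· ·│·│· · · ·│· · · ·│
│ ╶─┘ │ ╶─┬───┴─────╴ │
│· · ·│· ·│· · · · · ·│
├─────┴─╴ └─╴ ┌─────╴ │
│· · · · · · ·│· · · ·│
└─────────────┴───────┘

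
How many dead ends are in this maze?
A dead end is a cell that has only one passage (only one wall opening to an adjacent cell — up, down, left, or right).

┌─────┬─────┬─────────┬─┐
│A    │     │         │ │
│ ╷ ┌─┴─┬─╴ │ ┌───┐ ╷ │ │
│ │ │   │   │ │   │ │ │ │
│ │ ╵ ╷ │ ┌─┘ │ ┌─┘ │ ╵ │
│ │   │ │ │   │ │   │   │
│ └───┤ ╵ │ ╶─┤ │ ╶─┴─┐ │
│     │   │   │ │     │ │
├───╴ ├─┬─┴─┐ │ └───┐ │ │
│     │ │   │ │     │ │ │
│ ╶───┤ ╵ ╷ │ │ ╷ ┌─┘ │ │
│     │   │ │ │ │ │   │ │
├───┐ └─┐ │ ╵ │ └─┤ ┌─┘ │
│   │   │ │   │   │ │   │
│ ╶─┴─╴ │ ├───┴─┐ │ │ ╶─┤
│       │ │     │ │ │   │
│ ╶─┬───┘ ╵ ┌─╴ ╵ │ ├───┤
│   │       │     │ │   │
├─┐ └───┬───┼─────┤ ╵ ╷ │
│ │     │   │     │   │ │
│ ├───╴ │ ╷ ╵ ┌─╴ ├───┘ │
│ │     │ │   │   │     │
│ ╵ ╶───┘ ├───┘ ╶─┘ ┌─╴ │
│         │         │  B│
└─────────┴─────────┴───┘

Checking each cell for number of passages:

Dead ends found at positions:
  (0, 2)
  (0, 3)
  (0, 11)
  (1, 8)
  (4, 3)
  (4, 9)
  (5, 8)
  (6, 1)
  (7, 11)
  (8, 2)
  (8, 6)
  (9, 0)
  (11, 5)
  (11, 10)
Total dead ends: 14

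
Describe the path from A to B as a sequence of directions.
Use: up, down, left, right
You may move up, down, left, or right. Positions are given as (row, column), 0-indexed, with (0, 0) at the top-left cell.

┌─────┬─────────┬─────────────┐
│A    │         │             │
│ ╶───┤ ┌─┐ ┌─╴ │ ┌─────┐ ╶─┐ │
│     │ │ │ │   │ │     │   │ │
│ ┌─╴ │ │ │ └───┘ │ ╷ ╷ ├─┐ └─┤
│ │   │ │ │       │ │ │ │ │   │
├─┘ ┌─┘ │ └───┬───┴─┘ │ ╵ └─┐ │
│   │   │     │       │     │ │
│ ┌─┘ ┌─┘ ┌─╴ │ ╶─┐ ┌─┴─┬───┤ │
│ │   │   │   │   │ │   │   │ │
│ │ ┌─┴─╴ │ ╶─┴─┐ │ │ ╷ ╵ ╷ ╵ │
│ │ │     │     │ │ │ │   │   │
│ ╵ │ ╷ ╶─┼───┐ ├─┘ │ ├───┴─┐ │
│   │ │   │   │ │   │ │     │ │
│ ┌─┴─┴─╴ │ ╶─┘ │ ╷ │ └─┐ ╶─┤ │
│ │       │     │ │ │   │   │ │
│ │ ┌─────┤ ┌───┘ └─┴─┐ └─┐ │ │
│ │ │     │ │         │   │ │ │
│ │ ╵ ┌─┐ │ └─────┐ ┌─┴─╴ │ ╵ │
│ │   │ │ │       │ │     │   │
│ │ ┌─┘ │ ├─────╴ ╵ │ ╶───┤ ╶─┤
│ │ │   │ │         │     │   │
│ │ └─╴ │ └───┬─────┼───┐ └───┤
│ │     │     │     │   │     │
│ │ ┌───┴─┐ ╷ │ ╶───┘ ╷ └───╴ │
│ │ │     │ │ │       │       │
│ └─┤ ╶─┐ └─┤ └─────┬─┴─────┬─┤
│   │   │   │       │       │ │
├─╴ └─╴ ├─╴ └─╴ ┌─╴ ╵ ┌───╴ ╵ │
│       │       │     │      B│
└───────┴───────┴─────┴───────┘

Finding the path and converting it to directions:
Path through cells: (0,0) → (1,0) → (1,1) → (1,2) → (2,2) → (2,1) → (3,1) → (3,0) → (4,0) → (5,0) → (6,0) → (7,0) → (8,0) → (9,0) → (10,0) → (11,0) → (12,0) → (13,0) → (13,1) → (14,1) → (14,2) → (14,3) → (13,3) → (13,2) → (12,2) → (12,3) → (12,4) → (13,4) → (13,5) → (14,5) → (14,6) → (14,7) → (13,7) → (13,8) → (13,9) → (14,9) → (14,10) → (13,10) → (13,11) → (13,12) → (13,13) → (14,13) → (14,14)
Directions: down, right, right, down, left, down, left, down, down, down, down, down, down, down, down, down, down, right, down, right, right, up, left, up, right, right, down, right, down, right, right, up, right, right, down, right, up, right, right, right, down, right

Solution:

┌─────┬─────────┬─────────────┐
│A    │         │             │
│ ╶───┤ ┌─┐ ┌─╴ │ ┌─────┐ ╶─┐ │
│↳ → ↓│ │ │ │   │ │     │   │ │
│ ┌─╴ │ │ │ └───┘ │ ╷ ╷ ├─┐ └─┤
│ │↓ ↲│ │ │       │ │ │ │ │   │
├─┘ ┌─┘ │ └───┬───┴─┘ │ ╵ └─┐ │
│↓ ↲│   │     │       │     │ │
│ ┌─┘ ┌─┘ ┌─╴ │ ╶─┐ ┌─┴─┬───┤ │
│↓│   │   │   │   │ │   │   │ │
│ │ ┌─┴─╴ │ ╶─┴─┐ │ │ ╷ ╵ ╷ ╵ │
│↓│ │     │     │ │ │ │   │   │
│ ╵ │ ╷ ╶─┼───┐ ├─┘ │ ├───┴─┐ │
│↓  │ │   │   │ │   │ │     │ │
│ ┌─┴─┴─╴ │ ╶─┘ │ ╷ │ └─┐ ╶─┤ │
│↓│       │     │ │ │   │   │ │
│ │ ┌─────┤ ┌───┘ └─┴─┐ └─┐ │ │
│↓│ │     │ │         │   │ │ │
│ │ ╵ ┌─┐ │ └─────┐ ┌─┴─╴ │ ╵ │
│↓│   │ │ │       │ │     │   │
│ │ ┌─┘ │ ├─────╴ ╵ │ ╶───┤ ╶─┤
│↓│ │   │ │         │     │   │
│ │ └─╴ │ └───┬─────┼───┐ └───┤
│↓│     │     │     │   │     │
│ │ ┌───┴─┐ ╷ │ ╶───┘ ╷ └───╴ │
│↓│ │↱ → ↓│ │ │       │       │
│ └─┤ ╶─┐ └─┤ └─────┬─┴─────┬─┤
│↳ ↓│↑ ↰│↳ ↓│  ↱ → ↓│↱ → → ↓│ │
├─╴ └─╴ ├─╴ └─╴ ┌─╴ ╵ ┌───╴ ╵ │
│  ↳ → ↑│  ↳ → ↑│  ↳ ↑│    ↳ B│
└───────┴───────┴─────┴───────┘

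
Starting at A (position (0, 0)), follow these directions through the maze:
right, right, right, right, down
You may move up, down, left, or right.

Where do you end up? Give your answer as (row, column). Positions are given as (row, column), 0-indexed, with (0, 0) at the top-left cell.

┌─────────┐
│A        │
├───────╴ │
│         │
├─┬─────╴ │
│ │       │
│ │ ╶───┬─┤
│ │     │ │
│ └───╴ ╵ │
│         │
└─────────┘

Following directions step by step:
Start: (0, 0)
  right: (0, 0) → (0, 1)
  right: (0, 1) → (0, 2)
  right: (0, 2) → (0, 3)
  right: (0, 3) → (0, 4)
  down: (0, 4) → (1, 4)
Final position: (1, 4)

Path taken:

┌─────────┐
│A → → → ↓│
├───────╴ │
│        B│
├─┬─────╴ │
│ │       │
│ │ ╶───┬─┤
│ │     │ │
│ └───╴ ╵ │
│         │
└─────────┘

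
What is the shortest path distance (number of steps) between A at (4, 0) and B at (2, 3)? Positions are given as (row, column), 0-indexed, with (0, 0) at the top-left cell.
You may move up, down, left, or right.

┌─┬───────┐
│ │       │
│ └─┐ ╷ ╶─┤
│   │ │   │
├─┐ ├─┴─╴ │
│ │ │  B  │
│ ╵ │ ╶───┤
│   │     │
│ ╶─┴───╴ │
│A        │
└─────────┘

Finding path from (4, 0) to (2, 3):
Path: (4,0) → (4,1) → (4,2) → (4,3) → (4,4) → (3,4) → (3,3) → (3,2) → (2,2) → (2,3)
Distance: 9 steps

Solution:

┌─┬───────┐
│ │       │
│ └─┐ ╷ ╶─┤
│   │ │   │
├─┐ ├─┴─╴ │
│ │ │↱ B  │
│ ╵ │ ╶───┤
│   │↑ ← ↰│
│ ╶─┴───╴ │
│A → → → ↑│
└─────────┘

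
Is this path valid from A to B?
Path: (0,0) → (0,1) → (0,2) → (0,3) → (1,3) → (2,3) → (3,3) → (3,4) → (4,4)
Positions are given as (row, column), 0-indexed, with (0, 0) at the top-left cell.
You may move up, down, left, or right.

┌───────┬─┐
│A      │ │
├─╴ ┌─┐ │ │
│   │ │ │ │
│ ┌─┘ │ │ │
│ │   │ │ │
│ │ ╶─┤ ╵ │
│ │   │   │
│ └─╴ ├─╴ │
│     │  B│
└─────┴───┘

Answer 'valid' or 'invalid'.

Checking path validity:
Result: All consecutive moves are passable.

valid

Correct solution:

┌───────┬─┐
│A → → ↓│ │
├─╴ ┌─┐ │ │
│   │ │↓│ │
│ ┌─┘ │ │ │
│ │   │↓│ │
│ │ ╶─┤ ╵ │
│ │   │↳ ↓│
│ └─╴ ├─╴ │
│     │  B│
└─────┴───┘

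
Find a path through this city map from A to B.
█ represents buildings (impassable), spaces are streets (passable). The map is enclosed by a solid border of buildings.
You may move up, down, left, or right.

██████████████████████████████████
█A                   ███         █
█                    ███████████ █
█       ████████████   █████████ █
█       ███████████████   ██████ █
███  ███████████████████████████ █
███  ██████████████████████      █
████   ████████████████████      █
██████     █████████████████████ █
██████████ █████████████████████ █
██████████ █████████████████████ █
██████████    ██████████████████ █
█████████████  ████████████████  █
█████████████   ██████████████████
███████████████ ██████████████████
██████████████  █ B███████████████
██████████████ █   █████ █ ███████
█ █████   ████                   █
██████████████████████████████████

Finding the shortest path from A to B:
Movement: cardinal only
Path length: 37 steps
Directions: down → down → down → right → right → down → down → right → down → right → right → down → right → right → right → right → down → down → down → right → right → right → down → down → right → right → down → down → left → down → down → right → right → up → right → up → right

Solution:

██████████████████████████████████
█A                   ███         █
█↓                   ███████████ █
█↓      ████████████   █████████ █
█↳→↓    ███████████████   ██████ █
███↓ ███████████████████████████ █
███↳↓██████████████████████      █
████↳→↓████████████████████      █
██████↳→→→↓█████████████████████ █
██████████↓█████████████████████ █
██████████↓█████████████████████ █
██████████↳→→↓██████████████████ █
█████████████↓ ████████████████  █
█████████████↳→↓██████████████████
███████████████↓██████████████████
██████████████↓↲█↱B███████████████
██████████████↓█↱↑ █████ █ ███████
█ █████   ████↳→↑                █
██████████████████████████████████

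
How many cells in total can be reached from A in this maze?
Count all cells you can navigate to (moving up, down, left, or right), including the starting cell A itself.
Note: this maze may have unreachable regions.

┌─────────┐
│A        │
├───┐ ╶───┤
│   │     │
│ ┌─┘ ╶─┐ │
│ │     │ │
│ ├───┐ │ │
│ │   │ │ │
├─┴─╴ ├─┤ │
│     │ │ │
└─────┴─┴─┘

Using BFS/flood-fill to find all reachable cells from A:
Maze size: 5 × 5 = 25 total cells
10 cell(s) are walled off and cannot be reached from A.
Reachable cells: 15

Reachable region (· marks reachable cells):

┌─────────┐
│A · · · ·│
├───┐ ╶───┤
│   │· · ·│
│ ┌─┘ ╶─┐ │
│ │· · ·│·│
│ ├───┐ │ │
│ │   │·│·│
├─┴─╴ ├─┤ │
│     │ │·│
└─────┴─┴─┘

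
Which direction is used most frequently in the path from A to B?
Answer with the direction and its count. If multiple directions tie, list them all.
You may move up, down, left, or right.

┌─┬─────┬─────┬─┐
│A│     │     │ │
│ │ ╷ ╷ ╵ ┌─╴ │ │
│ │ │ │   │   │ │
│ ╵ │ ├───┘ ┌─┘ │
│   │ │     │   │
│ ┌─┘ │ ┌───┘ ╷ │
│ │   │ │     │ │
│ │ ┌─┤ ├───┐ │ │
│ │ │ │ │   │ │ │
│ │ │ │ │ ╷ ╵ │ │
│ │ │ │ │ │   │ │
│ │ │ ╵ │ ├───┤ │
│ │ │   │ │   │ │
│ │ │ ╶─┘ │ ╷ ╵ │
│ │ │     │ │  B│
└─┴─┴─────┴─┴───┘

Directions: down, down, right, up, up, right, right, down, right, up, right, right, down, left, down, left, left, down, down, down, down, left, down, right, right, up, up, up, right, down, right, up, up, up, right, down, down, down, down, down
Counts: {'down': 16, 'right': 11, 'up': 9, 'left': 4}
Most common: down (16 times)

Solution:

┌─┬─────┬─────┬─┐
│A│↱ → ↓│↱ → ↓│ │
│ │ ╷ ╷ ╵ ┌─╴ │ │
│↓│↑│ │↳ ↑│↓ ↲│ │
│ ╵ │ ├───┘ ┌─┘ │
│↳ ↑│ │↓ ← ↲│↱ ↓│
│ ┌─┘ │ ┌───┘ ╷ │
│ │   │↓│    ↑│↓│
│ │ ┌─┤ ├───┐ │ │
│ │ │ │↓│↱ ↓│↑│↓│
│ │ │ │ │ ╷ ╵ │ │
│ │ │ │↓│↑│↳ ↑│↓│
│ │ │ ╵ │ ├───┤ │
│ │ │↓ ↲│↑│   │↓│
│ │ │ ╶─┘ │ ╷ ╵ │
│ │ │↳ → ↑│ │  B│
└─┴─┴─────┴─┴───┘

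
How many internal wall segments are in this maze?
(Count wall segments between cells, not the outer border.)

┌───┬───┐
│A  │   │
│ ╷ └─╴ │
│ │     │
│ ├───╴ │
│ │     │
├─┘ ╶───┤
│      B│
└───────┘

Counting internal wall segments:
Total internal walls: 9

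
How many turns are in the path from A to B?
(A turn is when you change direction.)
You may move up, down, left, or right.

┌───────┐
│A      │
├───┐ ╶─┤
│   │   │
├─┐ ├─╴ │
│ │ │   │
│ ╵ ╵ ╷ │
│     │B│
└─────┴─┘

Directions: right, right, down, right, down, down
Number of turns: 3

Solution:

┌───────┐
│A → ↓  │
├───┐ ╶─┤
│   │↳ ↓│
├─┐ ├─╴ │
│ │ │  ↓│
│ ╵ ╵ ╷ │
│     │B│
└─────┴─┘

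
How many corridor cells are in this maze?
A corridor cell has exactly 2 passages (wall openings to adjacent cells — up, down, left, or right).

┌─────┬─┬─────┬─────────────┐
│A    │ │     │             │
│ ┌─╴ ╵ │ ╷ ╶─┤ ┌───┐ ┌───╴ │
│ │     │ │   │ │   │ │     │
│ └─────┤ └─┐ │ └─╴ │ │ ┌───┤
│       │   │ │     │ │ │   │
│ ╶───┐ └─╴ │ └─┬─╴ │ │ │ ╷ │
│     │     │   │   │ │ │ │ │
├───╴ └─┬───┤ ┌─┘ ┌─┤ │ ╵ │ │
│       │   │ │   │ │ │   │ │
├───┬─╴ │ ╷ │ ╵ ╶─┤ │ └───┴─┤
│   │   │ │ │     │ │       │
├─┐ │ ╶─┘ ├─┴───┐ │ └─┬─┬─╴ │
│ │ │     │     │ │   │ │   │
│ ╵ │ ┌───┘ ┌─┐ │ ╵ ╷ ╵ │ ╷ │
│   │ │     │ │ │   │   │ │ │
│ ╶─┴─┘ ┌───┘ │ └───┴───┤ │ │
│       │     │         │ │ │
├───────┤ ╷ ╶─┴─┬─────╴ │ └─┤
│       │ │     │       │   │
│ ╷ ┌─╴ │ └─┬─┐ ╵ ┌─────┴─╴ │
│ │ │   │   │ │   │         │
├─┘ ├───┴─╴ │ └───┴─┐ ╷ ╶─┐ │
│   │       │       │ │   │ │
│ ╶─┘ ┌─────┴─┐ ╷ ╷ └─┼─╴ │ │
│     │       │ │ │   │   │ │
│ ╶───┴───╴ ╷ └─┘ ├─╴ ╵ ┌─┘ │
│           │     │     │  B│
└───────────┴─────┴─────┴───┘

Counting cells with exactly 2 passages:
Total corridor cells: 150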